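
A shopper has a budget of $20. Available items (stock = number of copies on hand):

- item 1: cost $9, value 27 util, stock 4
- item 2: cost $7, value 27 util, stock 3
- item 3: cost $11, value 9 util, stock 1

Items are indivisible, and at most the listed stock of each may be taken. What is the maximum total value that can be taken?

54 util

Top feasible selections:
- 2×item 2: cost 14, value 54
- 1×item 1 + 1×item 2: cost 16, value 54
- 2×item 1: cost 18, value 54
Best: 54 util.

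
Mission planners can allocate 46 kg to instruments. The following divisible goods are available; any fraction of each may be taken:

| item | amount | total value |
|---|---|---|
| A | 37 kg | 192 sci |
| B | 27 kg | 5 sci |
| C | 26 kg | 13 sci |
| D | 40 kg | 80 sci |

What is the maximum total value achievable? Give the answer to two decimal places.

210.00

Take in order of value per unit:
- A (192/37 per unit): all 37 → value 192, running total 192.00
- D (80/40 per unit): 9 of 40 → value 9×80/40 = 18.0000, running total 210.00
Total 210.00.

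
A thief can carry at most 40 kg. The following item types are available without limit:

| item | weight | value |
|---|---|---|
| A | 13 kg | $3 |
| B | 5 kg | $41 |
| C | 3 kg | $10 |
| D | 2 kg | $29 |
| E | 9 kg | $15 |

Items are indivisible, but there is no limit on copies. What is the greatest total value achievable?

$580

Best value-per-unit is D at 29/2, and filling with it alone uses weight 20×2=40. No mix of the others beats 20×29 = 580.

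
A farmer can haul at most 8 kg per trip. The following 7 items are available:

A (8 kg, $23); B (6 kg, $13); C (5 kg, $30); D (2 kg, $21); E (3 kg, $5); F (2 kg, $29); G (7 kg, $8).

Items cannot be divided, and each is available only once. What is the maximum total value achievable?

Check high-value combinations within 8 kg:
- C+F: weight 5+2=7, value 30+29=59
- D+E+F: weight 2+3+2=7, value 21+5+29=55
- C+D: weight 5+2=7, value 30+21=51
- D+F: weight 2+2=4, value 21+29=50
- B+F: weight 6+2=8, value 13+29=42
Best: $59.

$59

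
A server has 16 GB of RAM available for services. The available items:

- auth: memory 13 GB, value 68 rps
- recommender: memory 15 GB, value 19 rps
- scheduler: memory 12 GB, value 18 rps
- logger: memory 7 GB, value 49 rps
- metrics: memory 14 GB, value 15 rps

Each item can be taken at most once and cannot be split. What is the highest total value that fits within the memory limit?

Check high-value combinations within 16 GB:
- auth: memory 13, value 68
- logger: memory 7, value 49
- recommender: memory 15, value 19
- scheduler: memory 12, value 18
Best: 68 rps.

68 rps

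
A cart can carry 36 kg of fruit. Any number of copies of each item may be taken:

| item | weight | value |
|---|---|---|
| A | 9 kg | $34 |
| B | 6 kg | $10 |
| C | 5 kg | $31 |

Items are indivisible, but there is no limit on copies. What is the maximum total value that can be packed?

$217

Best value-per-unit is C at 31/5, and filling with it alone uses weight 7×5=35. No mix of the others beats 7×31 = 217.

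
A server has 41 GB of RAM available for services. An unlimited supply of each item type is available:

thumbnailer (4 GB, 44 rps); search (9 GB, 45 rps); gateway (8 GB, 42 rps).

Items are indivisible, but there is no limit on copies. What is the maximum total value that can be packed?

440 rps

Best value-per-unit is thumbnailer at 44/4, and filling with it alone uses memory 10×4=40. No mix of the others beats 10×44 = 440.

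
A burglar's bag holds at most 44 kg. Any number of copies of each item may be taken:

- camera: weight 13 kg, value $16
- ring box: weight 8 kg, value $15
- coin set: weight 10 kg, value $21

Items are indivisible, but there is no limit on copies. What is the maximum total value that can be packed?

Best value-per-unit is coin set at 21/10; filling with it alone gives 4×21 = 84.
Optimal mix: 3×ring box + 2×coin set → weight 44, value 87.

$87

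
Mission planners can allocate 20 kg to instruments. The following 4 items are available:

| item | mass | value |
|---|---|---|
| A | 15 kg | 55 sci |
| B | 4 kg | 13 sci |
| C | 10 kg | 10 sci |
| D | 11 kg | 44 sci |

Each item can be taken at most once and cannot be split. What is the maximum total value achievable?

68 sci

This is a 0/1 knapsack; check combinations near the capacity.
- A+B: mass 15+4=19, value 55+13=68
- B+D: mass 4+11=15, value 13+44=57
- A: mass 15, value 55
Best: 68 sci.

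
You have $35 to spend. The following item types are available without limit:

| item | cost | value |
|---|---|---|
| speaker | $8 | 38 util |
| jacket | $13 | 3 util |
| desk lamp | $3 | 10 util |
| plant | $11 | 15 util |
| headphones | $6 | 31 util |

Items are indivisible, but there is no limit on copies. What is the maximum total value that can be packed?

Best value-per-unit is headphones at 31/6; filling with it alone gives 5×31 = 155.
Optimal mix: 1×speaker + 1×desk lamp + 4×headphones → cost 35, value 172.

172 util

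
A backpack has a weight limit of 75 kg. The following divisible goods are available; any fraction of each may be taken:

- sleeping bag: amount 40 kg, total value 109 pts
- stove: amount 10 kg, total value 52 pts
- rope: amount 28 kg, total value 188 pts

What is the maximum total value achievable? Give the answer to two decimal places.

Take in order of value per unit:
- rope (188/28 per unit): all 28 → value 188, running total 188.00
- stove (52/10 per unit): all 10 → value 52, running total 240.00
- sleeping bag (109/40 per unit): 37 of 40 → value 37×109/40 = 100.8250, running total 340.83
Total 340.83.

340.83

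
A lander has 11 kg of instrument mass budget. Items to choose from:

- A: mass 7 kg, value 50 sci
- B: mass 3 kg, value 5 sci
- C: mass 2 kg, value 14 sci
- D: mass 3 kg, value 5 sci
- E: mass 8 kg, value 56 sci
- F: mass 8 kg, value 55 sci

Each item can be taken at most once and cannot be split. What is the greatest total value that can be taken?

Check high-value combinations within 11 kg:
- C+E: mass 2+8=10, value 14+56=70
- C+F: mass 2+8=10, value 14+55=69
- A+C: mass 7+2=9, value 50+14=64
- B+E: mass 3+8=11, value 5+56=61
Best: 70 sci.

70 sci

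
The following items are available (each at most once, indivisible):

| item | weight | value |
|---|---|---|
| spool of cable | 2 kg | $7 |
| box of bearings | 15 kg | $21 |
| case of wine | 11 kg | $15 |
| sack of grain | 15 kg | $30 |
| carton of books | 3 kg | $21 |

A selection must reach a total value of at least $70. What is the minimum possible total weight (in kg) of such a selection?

31

Subsets with value ≥ 70, sorted by total weight:
- spool of cable+case of wine+sack of grain+carton of books: weight 31, value 73
- box of bearings+sack of grain+carton of books: weight 33, value 72
- spool of cable+box of bearings+sack of grain+carton of books: weight 35, value 79
- spool of cable+box of bearings+case of wine+sack of grain: weight 43, value 73
Minimum weight: 31 kg.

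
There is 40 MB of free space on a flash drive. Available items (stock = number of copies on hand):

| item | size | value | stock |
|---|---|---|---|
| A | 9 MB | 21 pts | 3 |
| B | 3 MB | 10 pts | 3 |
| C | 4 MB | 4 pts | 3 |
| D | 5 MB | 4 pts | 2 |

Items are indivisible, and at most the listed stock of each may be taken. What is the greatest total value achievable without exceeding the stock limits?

97 pts

Best selections within size 40 and stock limits:
- 3×A + 3×B + 1×C: size 40, value 97
- 3×A + 3×B: size 36, value 93
- 3×A + 2×B + 1×C: size 37, value 87
- 3×A + 2×B + 1×D: size 38, value 87
Best: 97 pts.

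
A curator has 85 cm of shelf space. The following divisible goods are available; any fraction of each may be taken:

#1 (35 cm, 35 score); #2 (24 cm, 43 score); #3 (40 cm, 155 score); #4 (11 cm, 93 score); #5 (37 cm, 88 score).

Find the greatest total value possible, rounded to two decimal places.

Take in order of value per unit:
- #4 (93/11 per unit): all 11 → value 93, running total 93.00
- #3 (155/40 per unit): all 40 → value 155, running total 248.00
- #5 (88/37 per unit): 34 of 37 → value 34×88/37 = 80.8649, running total 328.86
Total 328.86.

328.86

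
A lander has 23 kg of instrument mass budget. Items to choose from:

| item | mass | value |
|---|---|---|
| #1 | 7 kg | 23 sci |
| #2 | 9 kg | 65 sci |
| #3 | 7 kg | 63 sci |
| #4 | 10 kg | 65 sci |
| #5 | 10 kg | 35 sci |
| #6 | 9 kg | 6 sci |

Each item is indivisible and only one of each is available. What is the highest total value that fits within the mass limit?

Check high-value combinations within 23 kg:
- #1+#2+#3: mass 7+9+7=23, value 23+65+63=151
- #2+#4: mass 9+10=19, value 65+65=130
- #2+#3: mass 9+7=16, value 65+63=128
Best: 151 sci.

151 sci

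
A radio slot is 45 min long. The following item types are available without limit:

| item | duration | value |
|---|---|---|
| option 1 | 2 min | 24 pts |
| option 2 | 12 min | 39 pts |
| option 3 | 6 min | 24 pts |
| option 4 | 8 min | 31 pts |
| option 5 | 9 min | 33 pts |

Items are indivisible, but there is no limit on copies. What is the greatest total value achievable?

528 pts

Best value-per-unit is option 1 at 24/2, and filling with it alone uses duration 22×2=44. No mix of the others beats 22×24 = 528.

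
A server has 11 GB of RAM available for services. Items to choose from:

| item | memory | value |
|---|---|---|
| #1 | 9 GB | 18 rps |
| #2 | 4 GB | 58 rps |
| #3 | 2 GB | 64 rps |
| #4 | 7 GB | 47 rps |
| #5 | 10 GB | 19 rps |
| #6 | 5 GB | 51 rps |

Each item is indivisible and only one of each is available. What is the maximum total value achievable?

173 rps

Check high-value combinations within 11 GB:
- #2+#3+#6: memory 4+2+5=11, value 58+64+51=173
- #2+#3: memory 4+2=6, value 58+64=122
- #3+#6: memory 2+5=7, value 64+51=115
- #3+#4: memory 2+7=9, value 64+47=111
Best: 173 rps.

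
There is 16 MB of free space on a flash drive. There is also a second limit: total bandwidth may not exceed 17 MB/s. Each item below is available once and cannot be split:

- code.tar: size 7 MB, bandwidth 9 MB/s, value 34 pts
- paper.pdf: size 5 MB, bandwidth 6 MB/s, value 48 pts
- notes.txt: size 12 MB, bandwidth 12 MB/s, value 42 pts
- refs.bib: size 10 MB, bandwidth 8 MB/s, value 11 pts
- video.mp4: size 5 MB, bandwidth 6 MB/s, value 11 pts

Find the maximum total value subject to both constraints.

82 pts

Feasible sets respecting both limits:
- code.tar+paper.pdf: size 12, bandwidth 15, value 82
- paper.pdf+refs.bib: size 15, bandwidth 14, value 59
- paper.pdf+video.mp4: size 10, bandwidth 12, value 59
Best: 82 pts.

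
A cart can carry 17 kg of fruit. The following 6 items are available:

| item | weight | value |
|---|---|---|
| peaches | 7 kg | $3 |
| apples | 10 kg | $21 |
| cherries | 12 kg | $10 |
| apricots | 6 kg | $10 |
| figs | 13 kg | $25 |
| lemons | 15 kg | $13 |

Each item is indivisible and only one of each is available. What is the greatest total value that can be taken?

$31

Check high-value combinations within 17 kg:
- apples+apricots: weight 10+6=16, value 21+10=31
- figs: weight 13, value 25
- peaches+apples: weight 7+10=17, value 3+21=24
- apples: weight 10, value 21
- peaches+apricots: weight 7+6=13, value 3+10=13
Best: $31.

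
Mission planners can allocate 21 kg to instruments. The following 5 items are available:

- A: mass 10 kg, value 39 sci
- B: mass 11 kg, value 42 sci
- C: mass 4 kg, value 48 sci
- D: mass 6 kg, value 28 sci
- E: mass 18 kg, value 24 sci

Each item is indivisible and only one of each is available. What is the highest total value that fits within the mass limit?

118 sci

Check high-value combinations within 21 kg:
- B+C+D: mass 11+4+6=21, value 42+48+28=118
- A+C+D: mass 10+4+6=20, value 39+48+28=115
- B+C: mass 11+4=15, value 42+48=90
- A+C: mass 10+4=14, value 39+48=87
- A+B: mass 10+11=21, value 39+42=81
Best: 118 sci.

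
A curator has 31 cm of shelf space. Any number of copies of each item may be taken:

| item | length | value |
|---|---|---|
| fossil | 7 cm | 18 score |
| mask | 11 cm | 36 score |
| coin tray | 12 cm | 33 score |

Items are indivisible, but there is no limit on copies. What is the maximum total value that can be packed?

Best value-per-unit is mask at 36/11; filling with it alone gives 2×36 = 72.
Optimal mix: 1×fossil + 2×mask → length 29, value 90.

90 score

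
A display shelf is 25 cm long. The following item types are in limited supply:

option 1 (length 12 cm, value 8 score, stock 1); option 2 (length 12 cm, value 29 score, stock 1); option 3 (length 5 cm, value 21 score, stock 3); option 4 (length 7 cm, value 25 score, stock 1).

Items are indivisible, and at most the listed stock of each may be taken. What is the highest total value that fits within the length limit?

Top feasible selections:
- 3×option 3 + 1×option 4: length 22, value 88
- 1×option 2 + 1×option 3 + 1×option 4: length 24, value 75
- 1×option 2 + 2×option 3: length 22, value 71
Best: 88 score.

88 score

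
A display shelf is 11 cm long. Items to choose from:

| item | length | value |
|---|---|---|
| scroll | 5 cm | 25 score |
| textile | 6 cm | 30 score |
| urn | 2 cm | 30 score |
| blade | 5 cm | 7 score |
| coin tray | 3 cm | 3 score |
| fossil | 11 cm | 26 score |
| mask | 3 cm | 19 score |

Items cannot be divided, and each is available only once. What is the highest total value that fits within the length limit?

79 score

This is a 0/1 knapsack; check combinations near the capacity.
- textile+urn+mask: length 6+2+3=11, value 30+30+19=79
- scroll+urn+mask: length 5+2+3=10, value 25+30+19=74
- textile+urn+coin tray: length 6+2+3=11, value 30+30+3=63
- textile+urn: length 6+2=8, value 30+30=60
Best: 79 score.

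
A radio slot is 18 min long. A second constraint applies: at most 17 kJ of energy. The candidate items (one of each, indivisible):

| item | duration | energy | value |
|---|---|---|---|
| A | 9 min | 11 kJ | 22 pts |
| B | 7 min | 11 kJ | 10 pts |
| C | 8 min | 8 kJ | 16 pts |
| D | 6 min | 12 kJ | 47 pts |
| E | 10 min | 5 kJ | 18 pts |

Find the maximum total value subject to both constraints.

Feasible sets respecting both limits:
- D+E: duration 16, energy 17, value 65
- D: duration 6, energy 12, value 47
- C+E: duration 18, energy 13, value 34
Best: 65 pts.

65 pts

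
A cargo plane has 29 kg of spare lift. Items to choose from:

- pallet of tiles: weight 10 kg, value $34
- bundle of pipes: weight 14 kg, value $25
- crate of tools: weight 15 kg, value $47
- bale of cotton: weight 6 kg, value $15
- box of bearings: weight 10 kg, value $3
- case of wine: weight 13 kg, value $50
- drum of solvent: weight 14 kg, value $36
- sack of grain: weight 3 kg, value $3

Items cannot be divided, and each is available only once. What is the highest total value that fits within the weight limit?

This is a 0/1 knapsack; check combinations near the capacity.
- pallet of tiles+bale of cotton+case of wine: weight 10+6+13=29, value 34+15+50=99
- crate of tools+case of wine: weight 15+13=28, value 47+50=97
- pallet of tiles+case of wine+sack of grain: weight 10+13+3=26, value 34+50+3=87
Best: $99.

$99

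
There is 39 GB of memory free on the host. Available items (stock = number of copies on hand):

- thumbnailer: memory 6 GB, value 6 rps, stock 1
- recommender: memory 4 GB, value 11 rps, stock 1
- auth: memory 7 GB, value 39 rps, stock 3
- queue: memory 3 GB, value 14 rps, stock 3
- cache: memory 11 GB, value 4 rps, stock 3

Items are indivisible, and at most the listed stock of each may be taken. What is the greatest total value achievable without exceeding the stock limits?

170 rps

Top feasible selections:
- 1×recommender + 3×auth + 3×queue: memory 34, value 170
- 1×thumbnailer + 3×auth + 3×queue: memory 36, value 165
- 1×thumbnailer + 1×recommender + 3×auth + 2×queue: memory 37, value 162
Best: 170 rps.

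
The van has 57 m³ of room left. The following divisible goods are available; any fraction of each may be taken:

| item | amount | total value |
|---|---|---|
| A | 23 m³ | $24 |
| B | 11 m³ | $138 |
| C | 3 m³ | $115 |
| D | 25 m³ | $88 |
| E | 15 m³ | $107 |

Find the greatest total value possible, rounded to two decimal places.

Take in order of value per unit:
- C (115/3 per unit): all 3 → value 115, running total 115.00
- B (138/11 per unit): all 11 → value 138, running total 253.00
- E (107/15 per unit): all 15 → value 107, running total 360.00
- D (88/25 per unit): all 25 → value 88, running total 448.00
- A (24/23 per unit): 3 of 23 → value 3×24/23 = 3.1304, running total 451.13
Total 451.13.

451.13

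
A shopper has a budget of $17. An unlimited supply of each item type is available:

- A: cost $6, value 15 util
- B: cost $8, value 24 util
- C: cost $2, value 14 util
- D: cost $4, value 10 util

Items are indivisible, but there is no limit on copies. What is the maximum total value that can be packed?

112 util

Best value-per-unit is C at 14/2, and filling with it alone uses cost 8×2=16. No mix of the others beats 8×14 = 112.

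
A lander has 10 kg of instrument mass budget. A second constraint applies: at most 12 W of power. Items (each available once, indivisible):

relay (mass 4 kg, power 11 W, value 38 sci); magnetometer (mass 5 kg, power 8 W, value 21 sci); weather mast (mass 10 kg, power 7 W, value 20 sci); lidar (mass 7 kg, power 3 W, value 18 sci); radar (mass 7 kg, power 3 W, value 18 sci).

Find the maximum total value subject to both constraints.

38 sci

Feasible sets respecting both limits:
- relay: mass 4, power 11, value 38
- magnetometer: mass 5, power 8, value 21
- weather mast: mass 10, power 7, value 20
- lidar: mass 7, power 3, value 18
Best: 38 sci.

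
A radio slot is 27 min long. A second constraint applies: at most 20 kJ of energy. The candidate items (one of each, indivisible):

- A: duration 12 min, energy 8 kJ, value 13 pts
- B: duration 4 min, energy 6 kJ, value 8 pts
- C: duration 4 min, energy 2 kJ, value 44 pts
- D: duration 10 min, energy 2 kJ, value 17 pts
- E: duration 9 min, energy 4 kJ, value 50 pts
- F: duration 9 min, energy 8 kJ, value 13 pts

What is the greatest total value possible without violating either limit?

119 pts

Feasible sets respecting both limits:
- B+C+D+E: duration 27, energy 14, value 119
- B+C+E+F: duration 26, energy 20, value 115
- C+D+E: duration 23, energy 8, value 111
- A+C+E: duration 25, energy 14, value 107
Best: 119 pts.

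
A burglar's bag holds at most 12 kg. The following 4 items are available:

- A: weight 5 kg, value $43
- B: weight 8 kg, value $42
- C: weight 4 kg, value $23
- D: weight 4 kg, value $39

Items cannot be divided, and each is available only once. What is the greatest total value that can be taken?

$82

Check high-value combinations within 12 kg:
- A+D: weight 5+4=9, value 43+39=82
- B+D: weight 8+4=12, value 42+39=81
- A+C: weight 5+4=9, value 43+23=66
- B+C: weight 8+4=12, value 42+23=65
Best: $82.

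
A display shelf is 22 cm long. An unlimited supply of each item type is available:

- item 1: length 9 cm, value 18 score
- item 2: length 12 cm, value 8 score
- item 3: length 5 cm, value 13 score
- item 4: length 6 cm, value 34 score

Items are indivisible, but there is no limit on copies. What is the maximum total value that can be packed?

Best value-per-unit is item 4 at 34/6, and filling with it alone uses length 3×6=18. No mix of the others beats 3×34 = 102.

102 score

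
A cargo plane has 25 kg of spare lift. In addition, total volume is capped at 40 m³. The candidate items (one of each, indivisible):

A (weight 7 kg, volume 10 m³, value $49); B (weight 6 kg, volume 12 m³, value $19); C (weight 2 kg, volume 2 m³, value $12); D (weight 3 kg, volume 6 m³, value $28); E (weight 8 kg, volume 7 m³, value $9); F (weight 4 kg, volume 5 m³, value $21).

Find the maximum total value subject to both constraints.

Feasible sets respecting both limits:
- A+B+C+D+F: weight 22, volume 35, value 129
- A+C+D+E+F: weight 24, volume 30, value 119
- A+B+D+F: weight 20, volume 33, value 117
- A+C+D+F: weight 16, volume 23, value 110
Best: $129.

$129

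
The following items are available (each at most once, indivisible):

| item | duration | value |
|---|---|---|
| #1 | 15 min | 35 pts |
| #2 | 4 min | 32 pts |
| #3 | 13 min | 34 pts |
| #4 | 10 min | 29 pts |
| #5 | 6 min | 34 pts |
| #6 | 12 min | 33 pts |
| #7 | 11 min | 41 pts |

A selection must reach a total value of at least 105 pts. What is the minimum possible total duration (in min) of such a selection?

Subsets with value ≥ 105, sorted by total duration:
- #2+#5+#7: duration 21, value 107
- #2+#6+#7: duration 27, value 106
- #2+#3+#7: duration 28, value 107
Minimum duration: 21 min.

21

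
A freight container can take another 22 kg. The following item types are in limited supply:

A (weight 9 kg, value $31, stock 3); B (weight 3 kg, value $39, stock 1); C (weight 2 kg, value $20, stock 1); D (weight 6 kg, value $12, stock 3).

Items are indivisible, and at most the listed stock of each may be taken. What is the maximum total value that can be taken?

$102

Best selections within weight 22 and stock limits:
- 1×A + 1×B + 1×C + 1×D: weight 20, value 102
- 2×A + 1×B: weight 21, value 101
Best: $102.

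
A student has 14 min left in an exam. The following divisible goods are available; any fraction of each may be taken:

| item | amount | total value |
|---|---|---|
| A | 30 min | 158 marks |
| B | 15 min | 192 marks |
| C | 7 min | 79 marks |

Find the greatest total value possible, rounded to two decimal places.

Take in order of value per unit:
- B (192/15 per unit): 14 of 15 → value 14×192/15 = 179.2000, running total 179.20
Total 179.20.

179.20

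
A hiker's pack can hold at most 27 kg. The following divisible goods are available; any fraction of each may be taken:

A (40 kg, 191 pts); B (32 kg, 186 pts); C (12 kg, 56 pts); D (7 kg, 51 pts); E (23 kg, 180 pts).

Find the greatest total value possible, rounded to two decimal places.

Take in order of value per unit:
- E (180/23 per unit): all 23 → value 180, running total 180.00
- D (51/7 per unit): 4 of 7 → value 4×51/7 = 29.1429, running total 209.14
Total 209.14.

209.14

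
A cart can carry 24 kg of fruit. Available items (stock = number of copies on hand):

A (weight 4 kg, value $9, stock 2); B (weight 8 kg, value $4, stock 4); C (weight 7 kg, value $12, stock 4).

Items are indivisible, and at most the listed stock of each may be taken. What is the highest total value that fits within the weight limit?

$42

Top feasible selections:
- 2×A + 2×C: weight 22, value 42
- 3×C: weight 21, value 36
- 2×A + 1×B + 1×C: weight 23, value 34
- 1×A + 2×C: weight 18, value 33
Best: $42.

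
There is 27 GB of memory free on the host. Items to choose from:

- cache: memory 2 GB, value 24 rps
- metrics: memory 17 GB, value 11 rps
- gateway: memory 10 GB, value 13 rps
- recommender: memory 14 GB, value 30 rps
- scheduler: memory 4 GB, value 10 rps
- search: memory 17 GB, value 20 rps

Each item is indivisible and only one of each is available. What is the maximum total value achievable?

67 rps

This is a 0/1 knapsack; check combinations near the capacity.
- cache+gateway+recommender: memory 2+10+14=26, value 24+13+30=67
- cache+recommender+scheduler: memory 2+14+4=20, value 24+30+10=64
- cache+recommender: memory 2+14=16, value 24+30=54
- cache+scheduler+search: memory 2+4+17=23, value 24+10+20=54
- cache+gateway+scheduler: memory 2+10+4=16, value 24+13+10=47
Best: 67 rps.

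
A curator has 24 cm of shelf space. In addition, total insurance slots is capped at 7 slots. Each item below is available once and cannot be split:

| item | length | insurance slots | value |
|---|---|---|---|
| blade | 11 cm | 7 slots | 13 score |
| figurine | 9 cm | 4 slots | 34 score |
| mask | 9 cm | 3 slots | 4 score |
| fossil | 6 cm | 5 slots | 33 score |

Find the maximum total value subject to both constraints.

38 score

Feasible sets respecting both limits:
- figurine+mask: length 18, insurance slots 7, value 38
- figurine: length 9, insurance slots 4, value 34
- fossil: length 6, insurance slots 5, value 33
- blade: length 11, insurance slots 7, value 13
Best: 38 score.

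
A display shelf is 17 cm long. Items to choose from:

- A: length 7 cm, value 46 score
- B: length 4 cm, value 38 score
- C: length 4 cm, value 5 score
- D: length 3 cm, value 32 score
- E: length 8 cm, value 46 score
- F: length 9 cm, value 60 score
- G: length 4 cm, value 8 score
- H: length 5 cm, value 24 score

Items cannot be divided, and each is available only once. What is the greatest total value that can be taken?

Check high-value combinations within 17 cm:
- B+D+F: length 4+3+9=16, value 38+32+60=130
- A+B+D: length 7+4+3=14, value 46+38+32=116
- B+D+E: length 4+3+8=15, value 38+32+46=116
- D+F+H: length 3+9+5=17, value 32+60+24=116
Best: 130 score.

130 score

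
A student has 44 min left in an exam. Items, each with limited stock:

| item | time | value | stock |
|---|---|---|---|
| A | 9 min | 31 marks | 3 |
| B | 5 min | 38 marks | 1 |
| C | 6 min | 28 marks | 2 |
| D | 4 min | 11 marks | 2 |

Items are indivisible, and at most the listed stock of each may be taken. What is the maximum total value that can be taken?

Top feasible selections:
- 3×A + 1×B + 2×C: time 44, value 187
- 2×A + 1×B + 2×C + 2×D: time 43, value 178
- 3×A + 1×B + 1×C + 1×D: time 42, value 170
- 2×A + 1×B + 2×C + 1×D: time 39, value 167
Best: 187 marks.

187 marks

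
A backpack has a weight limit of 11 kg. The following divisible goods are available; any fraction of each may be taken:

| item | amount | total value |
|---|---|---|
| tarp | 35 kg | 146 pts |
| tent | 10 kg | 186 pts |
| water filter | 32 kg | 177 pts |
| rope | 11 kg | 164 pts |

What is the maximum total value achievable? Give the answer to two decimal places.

Take in order of value per unit:
- tent (186/10 per unit): all 10 → value 186, running total 186.00
- rope (164/11 per unit): 1 of 11 → value 1×164/11 = 14.9091, running total 200.91
Total 200.91.

200.91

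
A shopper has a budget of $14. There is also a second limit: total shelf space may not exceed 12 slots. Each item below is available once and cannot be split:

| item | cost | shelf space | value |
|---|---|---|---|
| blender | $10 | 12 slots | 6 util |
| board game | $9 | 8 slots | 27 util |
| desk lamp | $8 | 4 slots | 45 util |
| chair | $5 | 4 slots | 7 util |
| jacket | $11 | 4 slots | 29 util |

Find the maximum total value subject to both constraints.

Feasible sets respecting both limits:
- desk lamp+chair: cost 13, shelf space 8, value 52
- desk lamp: cost 8, shelf space 4, value 45
- board game+chair: cost 14, shelf space 12, value 34
Best: 52 util.

52 util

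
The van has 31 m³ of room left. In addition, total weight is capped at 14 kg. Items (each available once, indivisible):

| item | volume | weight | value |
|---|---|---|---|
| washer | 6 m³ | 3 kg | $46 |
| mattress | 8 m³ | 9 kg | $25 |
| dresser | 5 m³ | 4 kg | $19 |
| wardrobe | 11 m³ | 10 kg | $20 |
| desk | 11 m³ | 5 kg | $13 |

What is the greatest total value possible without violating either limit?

Feasible sets respecting both limits:
- washer+dresser+desk: volume 22, weight 12, value 78
- washer+mattress: volume 14, weight 12, value 71
- washer+wardrobe: volume 17, weight 13, value 66
- washer+dresser: volume 11, weight 7, value 65
Best: $78.

$78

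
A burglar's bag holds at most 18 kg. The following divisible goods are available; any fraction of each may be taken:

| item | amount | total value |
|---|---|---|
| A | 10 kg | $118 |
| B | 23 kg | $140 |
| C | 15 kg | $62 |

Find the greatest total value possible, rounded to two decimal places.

166.70

Take in order of value per unit:
- A (118/10 per unit): all 10 → value 118, running total 118.00
- B (140/23 per unit): 8 of 23 → value 8×140/23 = 48.6957, running total 166.70
Total 166.70.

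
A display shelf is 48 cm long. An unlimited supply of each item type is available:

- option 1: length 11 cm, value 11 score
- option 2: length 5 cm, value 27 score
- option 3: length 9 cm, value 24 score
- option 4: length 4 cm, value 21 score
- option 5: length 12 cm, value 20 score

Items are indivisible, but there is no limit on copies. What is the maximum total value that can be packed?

Best value-per-unit is option 2 at 27/5; filling with it alone gives 9×27 = 243.
Optimal mix: 8×option 2 + 2×option 4 → length 48, value 258.

258 score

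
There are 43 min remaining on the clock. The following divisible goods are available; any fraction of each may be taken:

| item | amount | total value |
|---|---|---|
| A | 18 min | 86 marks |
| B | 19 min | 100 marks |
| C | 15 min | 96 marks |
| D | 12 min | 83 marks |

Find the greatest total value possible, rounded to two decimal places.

Take in order of value per unit:
- D (83/12 per unit): all 12 → value 83, running total 83.00
- C (96/15 per unit): all 15 → value 96, running total 179.00
- B (100/19 per unit): 16 of 19 → value 16×100/19 = 84.2105, running total 263.21
Total 263.21.

263.21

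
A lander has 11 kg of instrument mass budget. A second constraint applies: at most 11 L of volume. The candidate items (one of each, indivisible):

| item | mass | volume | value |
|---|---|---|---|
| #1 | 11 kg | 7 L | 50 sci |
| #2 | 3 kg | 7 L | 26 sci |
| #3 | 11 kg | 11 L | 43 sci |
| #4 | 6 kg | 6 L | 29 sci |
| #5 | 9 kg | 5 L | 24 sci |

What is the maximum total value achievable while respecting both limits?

50 sci

Feasible sets respecting both limits:
- #1: mass 11, volume 7, value 50
- #3: mass 11, volume 11, value 43
- #4: mass 6, volume 6, value 29
Best: 50 sci.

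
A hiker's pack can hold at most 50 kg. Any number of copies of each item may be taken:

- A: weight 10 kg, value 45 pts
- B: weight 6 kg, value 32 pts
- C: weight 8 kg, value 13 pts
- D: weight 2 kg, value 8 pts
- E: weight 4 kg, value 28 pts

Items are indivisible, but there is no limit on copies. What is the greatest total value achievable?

Best value-per-unit is E at 28/4; filling with it alone gives 12×28 = 336.
Optimal mix: 1×D + 12×E → weight 50, value 344.

344 pts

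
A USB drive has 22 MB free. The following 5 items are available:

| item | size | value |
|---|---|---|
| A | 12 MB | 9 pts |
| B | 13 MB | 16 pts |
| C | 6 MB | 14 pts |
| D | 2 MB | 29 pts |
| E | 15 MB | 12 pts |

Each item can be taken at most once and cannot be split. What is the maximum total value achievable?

Check high-value combinations within 22 MB:
- B+C+D: size 13+6+2=21, value 16+14+29=59
- A+C+D: size 12+6+2=20, value 9+14+29=52
- B+D: size 13+2=15, value 16+29=45
Best: 59 pts.

59 pts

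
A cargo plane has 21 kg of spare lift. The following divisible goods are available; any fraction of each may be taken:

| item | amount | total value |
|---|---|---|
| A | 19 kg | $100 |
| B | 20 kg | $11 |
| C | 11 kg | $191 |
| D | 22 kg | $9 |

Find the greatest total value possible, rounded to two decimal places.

243.63

Take in order of value per unit:
- C (191/11 per unit): all 11 → value 191, running total 191.00
- A (100/19 per unit): 10 of 19 → value 10×100/19 = 52.6316, running total 243.63
Total 243.63.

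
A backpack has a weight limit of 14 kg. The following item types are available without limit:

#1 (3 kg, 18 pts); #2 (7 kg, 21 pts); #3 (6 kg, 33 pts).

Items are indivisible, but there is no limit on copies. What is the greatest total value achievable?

72 pts

Best value-per-unit is #1 at 18/3, and filling with it alone uses weight 4×3=12. No mix of the others beats 4×18 = 72.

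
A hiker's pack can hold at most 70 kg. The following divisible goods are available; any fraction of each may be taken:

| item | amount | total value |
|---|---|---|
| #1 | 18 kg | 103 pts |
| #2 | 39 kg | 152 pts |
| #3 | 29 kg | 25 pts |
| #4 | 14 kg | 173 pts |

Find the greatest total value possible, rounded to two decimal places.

424.10

Take in order of value per unit:
- #4 (173/14 per unit): all 14 → value 173, running total 173.00
- #1 (103/18 per unit): all 18 → value 103, running total 276.00
- #2 (152/39 per unit): 38 of 39 → value 38×152/39 = 148.1026, running total 424.10
Total 424.10.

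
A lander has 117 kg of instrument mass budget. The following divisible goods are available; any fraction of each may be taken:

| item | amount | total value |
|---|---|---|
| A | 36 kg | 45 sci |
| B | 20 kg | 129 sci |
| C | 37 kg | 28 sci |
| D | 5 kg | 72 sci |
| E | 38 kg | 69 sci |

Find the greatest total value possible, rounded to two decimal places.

328.62

Take in order of value per unit:
- D (72/5 per unit): all 5 → value 72, running total 72.00
- B (129/20 per unit): all 20 → value 129, running total 201.00
- E (69/38 per unit): all 38 → value 69, running total 270.00
- A (45/36 per unit): all 36 → value 45, running total 315.00
- C (28/37 per unit): 18 of 37 → value 18×28/37 = 13.6216, running total 328.62
Total 328.62.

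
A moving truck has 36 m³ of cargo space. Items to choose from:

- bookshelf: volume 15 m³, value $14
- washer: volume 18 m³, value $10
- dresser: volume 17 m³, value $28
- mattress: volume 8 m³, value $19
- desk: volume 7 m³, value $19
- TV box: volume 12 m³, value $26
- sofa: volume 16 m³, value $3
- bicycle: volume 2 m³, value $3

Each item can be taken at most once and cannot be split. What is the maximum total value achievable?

$73

This is a 0/1 knapsack; check combinations near the capacity.
- dresser+desk+TV box: volume 17+7+12=36, value 28+19+26=73
- dresser+mattress+desk+bicycle: volume 17+8+7+2=34, value 28+19+19+3=69
- mattress+desk+TV box+bicycle: volume 8+7+12+2=29, value 19+19+26+3=67
- dresser+mattress+desk: volume 17+8+7=32, value 28+19+19=66
Best: $73.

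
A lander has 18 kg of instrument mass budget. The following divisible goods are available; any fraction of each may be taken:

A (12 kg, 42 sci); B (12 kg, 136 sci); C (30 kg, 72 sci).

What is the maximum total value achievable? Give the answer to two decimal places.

157.00

Take in order of value per unit:
- B (136/12 per unit): all 12 → value 136, running total 136.00
- A (42/12 per unit): 6 of 12 → value 6×42/12 = 21.0000, running total 157.00
Total 157.00.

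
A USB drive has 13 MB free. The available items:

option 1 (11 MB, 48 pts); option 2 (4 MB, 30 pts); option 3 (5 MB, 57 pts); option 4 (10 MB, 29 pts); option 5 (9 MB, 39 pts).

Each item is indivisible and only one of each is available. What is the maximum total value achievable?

87 pts

Check high-value combinations within 13 MB:
- option 2+option 3: size 4+5=9, value 30+57=87
- option 2+option 5: size 4+9=13, value 30+39=69
- option 3: size 5, value 57
- option 1: size 11, value 48
- option 5: size 9, value 39
Best: 87 pts.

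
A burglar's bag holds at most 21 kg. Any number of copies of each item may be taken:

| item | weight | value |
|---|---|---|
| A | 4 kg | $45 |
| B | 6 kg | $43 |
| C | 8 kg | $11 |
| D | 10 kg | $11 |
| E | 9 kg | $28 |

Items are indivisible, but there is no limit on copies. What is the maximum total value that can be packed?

$225

Best value-per-unit is A at 45/4, and filling with it alone uses weight 5×4=20. No mix of the others beats 5×45 = 225.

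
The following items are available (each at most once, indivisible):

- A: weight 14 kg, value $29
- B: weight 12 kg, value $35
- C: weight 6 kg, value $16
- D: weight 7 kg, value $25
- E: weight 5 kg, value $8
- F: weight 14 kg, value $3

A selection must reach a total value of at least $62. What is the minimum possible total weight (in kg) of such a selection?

Subsets with value ≥ 62, sorted by total weight:
- B+D+E: weight 24, value 68
- B+C+D: weight 25, value 76
Minimum weight: 24 kg.

24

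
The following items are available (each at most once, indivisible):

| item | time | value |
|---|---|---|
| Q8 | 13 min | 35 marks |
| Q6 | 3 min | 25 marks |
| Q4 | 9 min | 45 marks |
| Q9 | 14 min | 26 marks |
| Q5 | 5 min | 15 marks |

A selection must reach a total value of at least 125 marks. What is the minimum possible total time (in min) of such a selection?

39

Subsets with value ≥ 125, sorted by total time:
- Q8+Q6+Q4+Q9: time 39, value 131
- Q8+Q6+Q4+Q9+Q5: time 44, value 146
Minimum time: 39 min.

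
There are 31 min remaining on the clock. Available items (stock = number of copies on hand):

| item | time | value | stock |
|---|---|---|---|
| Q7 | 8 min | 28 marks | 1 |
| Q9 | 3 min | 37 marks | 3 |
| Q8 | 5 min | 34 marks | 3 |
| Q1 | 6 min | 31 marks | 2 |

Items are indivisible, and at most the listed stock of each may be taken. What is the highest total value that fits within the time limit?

Top feasible selections:
- 3×Q9 + 3×Q8 + 1×Q1: time 30, value 244
- 3×Q9 + 2×Q8 + 2×Q1: time 31, value 241
Best: 244 marks.

244 marks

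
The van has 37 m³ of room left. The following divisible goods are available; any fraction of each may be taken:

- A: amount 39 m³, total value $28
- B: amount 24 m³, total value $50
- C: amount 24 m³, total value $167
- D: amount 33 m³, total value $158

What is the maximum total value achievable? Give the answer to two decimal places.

Take in order of value per unit:
- C (167/24 per unit): all 24 → value 167, running total 167.00
- D (158/33 per unit): 13 of 33 → value 13×158/33 = 62.2424, running total 229.24
Total 229.24.

229.24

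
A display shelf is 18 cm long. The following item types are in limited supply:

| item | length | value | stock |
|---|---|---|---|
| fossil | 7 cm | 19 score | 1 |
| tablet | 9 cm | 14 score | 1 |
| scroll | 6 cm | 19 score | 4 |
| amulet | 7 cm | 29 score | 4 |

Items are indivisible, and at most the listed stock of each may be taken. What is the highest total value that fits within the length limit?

58 score

Best selections within length 18 and stock limits:
- 2×amulet: length 14, value 58
- 3×scroll: length 18, value 57
- 1×scroll + 1×amulet: length 13, value 48
Best: 58 score.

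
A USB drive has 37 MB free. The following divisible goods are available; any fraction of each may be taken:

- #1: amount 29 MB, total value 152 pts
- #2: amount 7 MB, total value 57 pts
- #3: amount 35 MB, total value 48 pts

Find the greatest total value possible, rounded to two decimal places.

Take in order of value per unit:
- #2 (57/7 per unit): all 7 → value 57, running total 57.00
- #1 (152/29 per unit): all 29 → value 152, running total 209.00
- #3 (48/35 per unit): 1 of 35 → value 1×48/35 = 1.3714, running total 210.37
Total 210.37.

210.37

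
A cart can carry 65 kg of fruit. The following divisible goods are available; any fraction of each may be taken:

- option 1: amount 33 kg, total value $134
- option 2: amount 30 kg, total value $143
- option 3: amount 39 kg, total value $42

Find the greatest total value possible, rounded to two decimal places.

Take in order of value per unit:
- option 2 (143/30 per unit): all 30 → value 143, running total 143.00
- option 1 (134/33 per unit): all 33 → value 134, running total 277.00
- option 3 (42/39 per unit): 2 of 39 → value 2×42/39 = 2.1538, running total 279.15
Total 279.15.

279.15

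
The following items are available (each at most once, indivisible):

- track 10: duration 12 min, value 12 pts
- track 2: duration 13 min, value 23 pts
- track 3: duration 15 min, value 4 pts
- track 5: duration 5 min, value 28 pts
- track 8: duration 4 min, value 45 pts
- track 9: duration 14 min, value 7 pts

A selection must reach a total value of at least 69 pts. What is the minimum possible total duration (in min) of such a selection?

9

Subsets with value ≥ 69, sorted by total duration:
- track 5+track 8: duration 9, value 73
- track 10+track 5+track 8: duration 21, value 85
- track 2+track 5+track 8: duration 22, value 96
- track 5+track 8+track 9: duration 23, value 80
Minimum duration: 9 min.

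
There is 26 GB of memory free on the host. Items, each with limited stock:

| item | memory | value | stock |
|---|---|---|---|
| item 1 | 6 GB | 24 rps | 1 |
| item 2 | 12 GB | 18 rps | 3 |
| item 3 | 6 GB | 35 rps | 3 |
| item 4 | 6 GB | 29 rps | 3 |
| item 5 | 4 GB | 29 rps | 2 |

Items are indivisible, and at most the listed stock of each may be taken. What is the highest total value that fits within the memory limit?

163 rps

Best selections within memory 26 and stock limits:
- 3×item 3 + 2×item 5: memory 26, value 163
- 2×item 3 + 1×item 4 + 2×item 5: memory 26, value 157
- 1×item 1 + 2×item 3 + 2×item 5: memory 26, value 152
Best: 163 rps.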